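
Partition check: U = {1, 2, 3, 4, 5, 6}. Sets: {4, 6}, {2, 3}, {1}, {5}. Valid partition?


A partition requires: (1) non-empty parts, (2) pairwise disjoint, (3) union = U
Parts: {4, 6}, {2, 3}, {1}, {5}
Union of parts: {1, 2, 3, 4, 5, 6}
U = {1, 2, 3, 4, 5, 6}
All non-empty? True
Pairwise disjoint? True
Covers U? True

Yes, valid partition


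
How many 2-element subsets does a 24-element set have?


C(n,k) = n! / (k!(n-k)!)
C(24,2) = 24! / (2!22!)
= 276

C(24,2) = 276


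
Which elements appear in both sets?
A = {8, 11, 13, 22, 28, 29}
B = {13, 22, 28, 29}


A ∩ B = elements in both A and B
A = {8, 11, 13, 22, 28, 29}
B = {13, 22, 28, 29}
A ∩ B = {13, 22, 28, 29}

A ∩ B = {13, 22, 28, 29}


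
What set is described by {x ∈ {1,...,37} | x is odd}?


Checking each candidate:
Condition: odd numbers in {1,...,37}
Result = {1, 3, 5, 7, 9, 11, 13, 15, 17, 19, 21, 23, 25, 27, 29, 31, 33, 35, 37}

{1, 3, 5, 7, 9, 11, 13, 15, 17, 19, 21, 23, 25, 27, 29, 31, 33, 35, 37}


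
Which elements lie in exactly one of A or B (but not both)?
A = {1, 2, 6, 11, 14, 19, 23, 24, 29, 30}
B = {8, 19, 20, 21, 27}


A △ B = (A \ B) ∪ (B \ A) = elements in exactly one of A or B
A \ B = {1, 2, 6, 11, 14, 23, 24, 29, 30}
B \ A = {8, 20, 21, 27}
A △ B = {1, 2, 6, 8, 11, 14, 20, 21, 23, 24, 27, 29, 30}

A △ B = {1, 2, 6, 8, 11, 14, 20, 21, 23, 24, 27, 29, 30}


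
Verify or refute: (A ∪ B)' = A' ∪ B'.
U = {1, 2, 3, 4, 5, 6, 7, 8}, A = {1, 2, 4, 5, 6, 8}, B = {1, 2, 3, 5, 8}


LHS: A ∪ B = {1, 2, 3, 4, 5, 6, 8}
(A ∪ B)' = U \ (A ∪ B) = {7}
A' = {3, 7}, B' = {4, 6, 7}
Claimed RHS: A' ∪ B' = {3, 4, 6, 7}
Identity is INVALID: LHS = {7} but the RHS claimed here equals {3, 4, 6, 7}. The correct form is (A ∪ B)' = A' ∩ B'.

Identity is invalid: (A ∪ B)' = {7} but A' ∪ B' = {3, 4, 6, 7}. The correct De Morgan law is (A ∪ B)' = A' ∩ B'.


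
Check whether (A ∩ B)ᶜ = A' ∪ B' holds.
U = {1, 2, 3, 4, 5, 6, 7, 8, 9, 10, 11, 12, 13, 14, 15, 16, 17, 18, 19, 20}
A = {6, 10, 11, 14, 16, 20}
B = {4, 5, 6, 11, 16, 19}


LHS: A ∩ B = {6, 11, 16}
(A ∩ B)' = U \ (A ∩ B) = {1, 2, 3, 4, 5, 7, 8, 9, 10, 12, 13, 14, 15, 17, 18, 19, 20}
A' = {1, 2, 3, 4, 5, 7, 8, 9, 12, 13, 15, 17, 18, 19}, B' = {1, 2, 3, 7, 8, 9, 10, 12, 13, 14, 15, 17, 18, 20}
Claimed RHS: A' ∪ B' = {1, 2, 3, 4, 5, 7, 8, 9, 10, 12, 13, 14, 15, 17, 18, 19, 20}
Identity is VALID: LHS = RHS = {1, 2, 3, 4, 5, 7, 8, 9, 10, 12, 13, 14, 15, 17, 18, 19, 20} ✓

Identity is valid. (A ∩ B)' = A' ∪ B' = {1, 2, 3, 4, 5, 7, 8, 9, 10, 12, 13, 14, 15, 17, 18, 19, 20}


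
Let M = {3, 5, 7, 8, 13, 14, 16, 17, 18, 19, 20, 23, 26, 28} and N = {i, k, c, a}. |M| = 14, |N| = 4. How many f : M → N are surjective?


n = |M| = 14, k = |N| = 4. Surjections via inclusion-exclusion:
S(n,k) = Σ(-1)^i × C(k,i) × (k-i)^n, i=0 to k
i=0: (-1)^0×C(4,0)×4^14 = 268435456
i=1: (-1)^1×C(4,1)×3^14 = -19131876
i=2: (-1)^2×C(4,2)×2^14 = 98304
i=3: (-1)^3×C(4,3)×1^14 = -4
i=4: (-1)^4×C(4,4)×0^14 = 0
Total = 249401880

Number of surjections = 249401880


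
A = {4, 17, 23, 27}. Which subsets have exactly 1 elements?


|A| = 4, so A has C(4,1) = 4 subsets of size 1.
Enumerate by choosing 1 elements from A at a time:
{4}, {17}, {23}, {27}

1-element subsets (4 total): {4}, {17}, {23}, {27}


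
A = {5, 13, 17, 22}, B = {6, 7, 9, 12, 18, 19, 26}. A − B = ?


A \ B = elements in A but not in B
A = {5, 13, 17, 22}
B = {6, 7, 9, 12, 18, 19, 26}
Remove from A any elements in B
A \ B = {5, 13, 17, 22}

A \ B = {5, 13, 17, 22}


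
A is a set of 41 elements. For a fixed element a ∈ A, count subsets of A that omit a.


Subsets of A avoiding a are subsets of A \ {a}, which has 40 elements.
Count = 2^(n-1) = 2^40
= 1099511627776

Number of subsets avoiding a = 1099511627776


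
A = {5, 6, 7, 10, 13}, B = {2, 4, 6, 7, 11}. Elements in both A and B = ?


A = {5, 6, 7, 10, 13}
B = {2, 4, 6, 7, 11}
Region: in both A and B
Elements: {6, 7}

Elements in both A and B: {6, 7}


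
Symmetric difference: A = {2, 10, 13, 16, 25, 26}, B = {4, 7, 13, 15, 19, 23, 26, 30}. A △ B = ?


A △ B = (A \ B) ∪ (B \ A) = elements in exactly one of A or B
A \ B = {2, 10, 16, 25}
B \ A = {4, 7, 15, 19, 23, 30}
A △ B = {2, 4, 7, 10, 15, 16, 19, 23, 25, 30}

A △ B = {2, 4, 7, 10, 15, 16, 19, 23, 25, 30}


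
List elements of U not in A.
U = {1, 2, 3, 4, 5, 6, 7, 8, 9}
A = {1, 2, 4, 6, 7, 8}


Aᶜ = U \ A = elements in U but not in A
U = {1, 2, 3, 4, 5, 6, 7, 8, 9}
A = {1, 2, 4, 6, 7, 8}
Aᶜ = {3, 5, 9}

Aᶜ = {3, 5, 9}


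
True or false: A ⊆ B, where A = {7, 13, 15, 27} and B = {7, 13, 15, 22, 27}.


A ⊆ B means every element of A is in B.
All elements of A are in B.
So A ⊆ B.

Yes, A ⊆ B


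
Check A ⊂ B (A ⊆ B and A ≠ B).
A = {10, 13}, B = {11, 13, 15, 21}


A ⊂ B requires: A ⊆ B AND A ≠ B.
A ⊆ B? No
A ⊄ B, so A is not a proper subset.

No, A is not a proper subset of B


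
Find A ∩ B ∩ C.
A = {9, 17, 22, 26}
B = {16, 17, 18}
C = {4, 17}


A ∩ B = {17}
(A ∩ B) ∩ C = {17}

A ∩ B ∩ C = {17}


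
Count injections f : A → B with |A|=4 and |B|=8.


An injection sends each of |A| = 4 inputs to a distinct output in B.
# injections = |B|·(|B|-1)·…·(|B|-|A|+1) = 8! / (8 - 4)!
= 8 × 7 × 6 × 5
= 1680

Number of injections = 1680


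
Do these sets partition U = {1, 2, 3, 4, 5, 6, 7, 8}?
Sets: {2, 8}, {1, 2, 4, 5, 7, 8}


A partition requires: (1) non-empty parts, (2) pairwise disjoint, (3) union = U
Parts: {2, 8}, {1, 2, 4, 5, 7, 8}
Union of parts: {1, 2, 4, 5, 7, 8}
U = {1, 2, 3, 4, 5, 6, 7, 8}
All non-empty? True
Pairwise disjoint? False
Covers U? False

No, not a valid partition


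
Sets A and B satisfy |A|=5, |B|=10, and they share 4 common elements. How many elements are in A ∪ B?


|A ∪ B| = |A| + |B| - |A ∩ B|
= 5 + 10 - 4
= 11

|A ∪ B| = 11


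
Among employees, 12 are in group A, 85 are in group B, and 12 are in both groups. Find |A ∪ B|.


|A ∪ B| = |A| + |B| - |A ∩ B|
= 12 + 85 - 12
= 85

|A ∪ B| = 85


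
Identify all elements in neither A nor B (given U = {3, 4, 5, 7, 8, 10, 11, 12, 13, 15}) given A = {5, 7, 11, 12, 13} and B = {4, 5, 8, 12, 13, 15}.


A = {5, 7, 11, 12, 13}
B = {4, 5, 8, 12, 13, 15}
Region: in neither A nor B (given U = {3, 4, 5, 7, 8, 10, 11, 12, 13, 15})
Elements: {3, 10}

Elements in neither A nor B (given U = {3, 4, 5, 7, 8, 10, 11, 12, 13, 15}): {3, 10}


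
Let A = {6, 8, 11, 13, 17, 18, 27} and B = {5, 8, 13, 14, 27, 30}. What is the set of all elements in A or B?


A ∪ B = all elements in A or B (or both)
A = {6, 8, 11, 13, 17, 18, 27}
B = {5, 8, 13, 14, 27, 30}
A ∪ B = {5, 6, 8, 11, 13, 14, 17, 18, 27, 30}

A ∪ B = {5, 6, 8, 11, 13, 14, 17, 18, 27, 30}


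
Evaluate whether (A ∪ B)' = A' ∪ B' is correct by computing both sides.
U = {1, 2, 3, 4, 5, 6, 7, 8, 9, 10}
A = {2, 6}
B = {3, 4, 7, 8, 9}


LHS: A ∪ B = {2, 3, 4, 6, 7, 8, 9}
(A ∪ B)' = U \ (A ∪ B) = {1, 5, 10}
A' = {1, 3, 4, 5, 7, 8, 9, 10}, B' = {1, 2, 5, 6, 10}
Claimed RHS: A' ∪ B' = {1, 2, 3, 4, 5, 6, 7, 8, 9, 10}
Identity is INVALID: LHS = {1, 5, 10} but the RHS claimed here equals {1, 2, 3, 4, 5, 6, 7, 8, 9, 10}. The correct form is (A ∪ B)' = A' ∩ B'.

Identity is invalid: (A ∪ B)' = {1, 5, 10} but A' ∪ B' = {1, 2, 3, 4, 5, 6, 7, 8, 9, 10}. The correct De Morgan law is (A ∪ B)' = A' ∩ B'.


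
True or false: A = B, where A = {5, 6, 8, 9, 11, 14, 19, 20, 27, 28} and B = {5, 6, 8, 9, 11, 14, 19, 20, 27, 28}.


Two sets are equal iff they have exactly the same elements.
A = {5, 6, 8, 9, 11, 14, 19, 20, 27, 28}
B = {5, 6, 8, 9, 11, 14, 19, 20, 27, 28}
Same elements → A = B

Yes, A = B


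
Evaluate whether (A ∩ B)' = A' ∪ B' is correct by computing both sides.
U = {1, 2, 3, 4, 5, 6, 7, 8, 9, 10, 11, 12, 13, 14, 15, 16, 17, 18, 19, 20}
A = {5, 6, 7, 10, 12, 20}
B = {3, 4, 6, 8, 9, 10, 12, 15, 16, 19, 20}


LHS: A ∩ B = {6, 10, 12, 20}
(A ∩ B)' = U \ (A ∩ B) = {1, 2, 3, 4, 5, 7, 8, 9, 11, 13, 14, 15, 16, 17, 18, 19}
A' = {1, 2, 3, 4, 8, 9, 11, 13, 14, 15, 16, 17, 18, 19}, B' = {1, 2, 5, 7, 11, 13, 14, 17, 18}
Claimed RHS: A' ∪ B' = {1, 2, 3, 4, 5, 7, 8, 9, 11, 13, 14, 15, 16, 17, 18, 19}
Identity is VALID: LHS = RHS = {1, 2, 3, 4, 5, 7, 8, 9, 11, 13, 14, 15, 16, 17, 18, 19} ✓

Identity is valid. (A ∩ B)' = A' ∪ B' = {1, 2, 3, 4, 5, 7, 8, 9, 11, 13, 14, 15, 16, 17, 18, 19}


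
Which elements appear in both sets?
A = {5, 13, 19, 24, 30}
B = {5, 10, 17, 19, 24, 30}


A ∩ B = elements in both A and B
A = {5, 13, 19, 24, 30}
B = {5, 10, 17, 19, 24, 30}
A ∩ B = {5, 19, 24, 30}

A ∩ B = {5, 19, 24, 30}


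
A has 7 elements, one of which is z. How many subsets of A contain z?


Subsets of A containing z correspond to subsets of A \ {z}, which has 6 elements.
Count = 2^(n-1) = 2^6
= 64

Number of subsets containing z = 64


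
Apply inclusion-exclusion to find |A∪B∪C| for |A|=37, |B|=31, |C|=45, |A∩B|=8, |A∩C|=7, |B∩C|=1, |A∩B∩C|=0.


|A∪B∪C| = |A|+|B|+|C| - |A∩B|-|A∩C|-|B∩C| + |A∩B∩C|
= 37+31+45 - 8-7-1 + 0
= 113 - 16 + 0
= 97

|A ∪ B ∪ C| = 97


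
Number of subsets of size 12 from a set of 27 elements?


C(n,k) = n! / (k!(n-k)!)
C(27,12) = 27! / (12!15!)
= 17383860

C(27,12) = 17383860


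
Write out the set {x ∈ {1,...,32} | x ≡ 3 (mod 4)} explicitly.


Checking each candidate:
Condition: x in {1,...,32} with x ≡ 3 (mod 4)
Result = {3, 7, 11, 15, 19, 23, 27, 31}

{3, 7, 11, 15, 19, 23, 27, 31}


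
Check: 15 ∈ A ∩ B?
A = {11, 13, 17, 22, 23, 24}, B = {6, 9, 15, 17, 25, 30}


A = {11, 13, 17, 22, 23, 24}, B = {6, 9, 15, 17, 25, 30}
A ∩ B = elements in both A and B
A ∩ B = {17}
Checking if 15 ∈ A ∩ B
15 is not in A ∩ B → False

15 ∉ A ∩ B


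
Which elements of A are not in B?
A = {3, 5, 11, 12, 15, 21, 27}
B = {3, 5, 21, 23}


A \ B = elements in A but not in B
A = {3, 5, 11, 12, 15, 21, 27}
B = {3, 5, 21, 23}
Remove from A any elements in B
A \ B = {11, 12, 15, 27}

A \ B = {11, 12, 15, 27}


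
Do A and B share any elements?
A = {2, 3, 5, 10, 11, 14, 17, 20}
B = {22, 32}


Disjoint means A ∩ B = ∅.
A ∩ B = ∅
A ∩ B = ∅, so A and B are disjoint.

No — A and B share no elements (A ∩ B = ∅), so they are disjoint


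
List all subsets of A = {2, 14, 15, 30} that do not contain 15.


A subset of A that omits 15 is a subset of A \ {15}, so there are 2^(n-1) = 2^3 = 8 of them.
Subsets excluding 15: ∅, {2}, {14}, {30}, {2, 14}, {2, 30}, {14, 30}, {2, 14, 30}

Subsets excluding 15 (8 total): ∅, {2}, {14}, {30}, {2, 14}, {2, 30}, {14, 30}, {2, 14, 30}


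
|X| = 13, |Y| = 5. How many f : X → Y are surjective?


n = |X| = 13, k = |Y| = 5. Surjections via inclusion-exclusion:
S(n,k) = Σ(-1)^i × C(k,i) × (k-i)^n, i=0 to k
i=0: (-1)^0×C(5,0)×5^13 = 1220703125
i=1: (-1)^1×C(5,1)×4^13 = -335544320
i=2: (-1)^2×C(5,2)×3^13 = 15943230
i=3: (-1)^3×C(5,3)×2^13 = -81920
i=4: (-1)^4×C(5,4)×1^13 = 5
i=5: (-1)^5×C(5,5)×0^13 = 0
Total = 901020120

Number of surjections = 901020120


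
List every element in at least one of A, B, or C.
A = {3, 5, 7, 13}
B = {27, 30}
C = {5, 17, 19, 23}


A ∪ B = {3, 5, 7, 13, 27, 30}
(A ∪ B) ∪ C = {3, 5, 7, 13, 17, 19, 23, 27, 30}

A ∪ B ∪ C = {3, 5, 7, 13, 17, 19, 23, 27, 30}


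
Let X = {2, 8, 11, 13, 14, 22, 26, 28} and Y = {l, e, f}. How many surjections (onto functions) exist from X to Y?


n = |X| = 8, k = |Y| = 3. Surjections via inclusion-exclusion:
S(n,k) = Σ(-1)^i × C(k,i) × (k-i)^n, i=0 to k
i=0: (-1)^0×C(3,0)×3^8 = 6561
i=1: (-1)^1×C(3,1)×2^8 = -768
i=2: (-1)^2×C(3,2)×1^8 = 3
i=3: (-1)^3×C(3,3)×0^8 = 0
Total = 5796

Number of surjections = 5796


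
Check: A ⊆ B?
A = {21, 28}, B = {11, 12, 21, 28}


A ⊆ B means every element of A is in B.
All elements of A are in B.
So A ⊆ B.

Yes, A ⊆ B


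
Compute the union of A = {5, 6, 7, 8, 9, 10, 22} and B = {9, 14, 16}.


A ∪ B = all elements in A or B (or both)
A = {5, 6, 7, 8, 9, 10, 22}
B = {9, 14, 16}
A ∪ B = {5, 6, 7, 8, 9, 10, 14, 16, 22}

A ∪ B = {5, 6, 7, 8, 9, 10, 14, 16, 22}


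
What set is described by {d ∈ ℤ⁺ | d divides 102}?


Checking each candidate:
Condition: positive divisors of 102
Result = {1, 2, 3, 6, 17, 34, 51, 102}

{1, 2, 3, 6, 17, 34, 51, 102}


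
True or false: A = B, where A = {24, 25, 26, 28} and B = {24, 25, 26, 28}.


Two sets are equal iff they have exactly the same elements.
A = {24, 25, 26, 28}
B = {24, 25, 26, 28}
Same elements → A = B

Yes, A = B


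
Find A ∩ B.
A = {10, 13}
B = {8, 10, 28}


A ∩ B = elements in both A and B
A = {10, 13}
B = {8, 10, 28}
A ∩ B = {10}

A ∩ B = {10}


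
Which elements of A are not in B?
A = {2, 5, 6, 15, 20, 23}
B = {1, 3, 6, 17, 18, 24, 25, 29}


A \ B = elements in A but not in B
A = {2, 5, 6, 15, 20, 23}
B = {1, 3, 6, 17, 18, 24, 25, 29}
Remove from A any elements in B
A \ B = {2, 5, 15, 20, 23}

A \ B = {2, 5, 15, 20, 23}


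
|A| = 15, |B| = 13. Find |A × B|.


|A × B| = |A| × |B|
= 15 × 13
= 195

|A × B| = 195


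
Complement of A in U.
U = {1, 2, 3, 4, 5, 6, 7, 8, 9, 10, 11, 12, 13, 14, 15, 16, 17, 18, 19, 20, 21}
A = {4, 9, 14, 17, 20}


Aᶜ = U \ A = elements in U but not in A
U = {1, 2, 3, 4, 5, 6, 7, 8, 9, 10, 11, 12, 13, 14, 15, 16, 17, 18, 19, 20, 21}
A = {4, 9, 14, 17, 20}
Aᶜ = {1, 2, 3, 5, 6, 7, 8, 10, 11, 12, 13, 15, 16, 18, 19, 21}

Aᶜ = {1, 2, 3, 5, 6, 7, 8, 10, 11, 12, 13, 15, 16, 18, 19, 21}


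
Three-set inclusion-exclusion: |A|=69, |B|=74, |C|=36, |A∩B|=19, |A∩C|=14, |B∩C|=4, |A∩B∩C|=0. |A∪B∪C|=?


|A∪B∪C| = |A|+|B|+|C| - |A∩B|-|A∩C|-|B∩C| + |A∩B∩C|
= 69+74+36 - 19-14-4 + 0
= 179 - 37 + 0
= 142

|A ∪ B ∪ C| = 142


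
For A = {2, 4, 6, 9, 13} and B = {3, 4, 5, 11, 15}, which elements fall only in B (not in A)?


A = {2, 4, 6, 9, 13}
B = {3, 4, 5, 11, 15}
Region: only in B (not in A)
Elements: {3, 5, 11, 15}

Elements only in B (not in A): {3, 5, 11, 15}


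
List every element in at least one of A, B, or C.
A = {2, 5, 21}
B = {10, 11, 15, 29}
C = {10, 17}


A ∪ B = {2, 5, 10, 11, 15, 21, 29}
(A ∪ B) ∪ C = {2, 5, 10, 11, 15, 17, 21, 29}

A ∪ B ∪ C = {2, 5, 10, 11, 15, 17, 21, 29}


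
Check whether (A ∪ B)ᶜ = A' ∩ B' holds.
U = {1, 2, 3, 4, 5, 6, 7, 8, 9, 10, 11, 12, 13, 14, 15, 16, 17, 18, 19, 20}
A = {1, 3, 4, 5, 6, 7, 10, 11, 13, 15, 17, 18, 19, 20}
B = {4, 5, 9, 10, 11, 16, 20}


LHS: A ∪ B = {1, 3, 4, 5, 6, 7, 9, 10, 11, 13, 15, 16, 17, 18, 19, 20}
(A ∪ B)' = U \ (A ∪ B) = {2, 8, 12, 14}
A' = {2, 8, 9, 12, 14, 16}, B' = {1, 2, 3, 6, 7, 8, 12, 13, 14, 15, 17, 18, 19}
Claimed RHS: A' ∩ B' = {2, 8, 12, 14}
Identity is VALID: LHS = RHS = {2, 8, 12, 14} ✓

Identity is valid. (A ∪ B)' = A' ∩ B' = {2, 8, 12, 14}


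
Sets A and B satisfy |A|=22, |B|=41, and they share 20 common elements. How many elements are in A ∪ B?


|A ∪ B| = |A| + |B| - |A ∩ B|
= 22 + 41 - 20
= 43

|A ∪ B| = 43


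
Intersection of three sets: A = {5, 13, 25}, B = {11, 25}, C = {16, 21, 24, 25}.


A ∩ B = {25}
(A ∩ B) ∩ C = {25}

A ∩ B ∩ C = {25}


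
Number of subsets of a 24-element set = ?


Number of subsets = 2^n
= 2^24
= 16777216

|P(A)| = 16777216


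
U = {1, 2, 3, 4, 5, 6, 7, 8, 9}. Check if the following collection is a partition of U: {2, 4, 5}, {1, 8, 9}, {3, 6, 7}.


A partition requires: (1) non-empty parts, (2) pairwise disjoint, (3) union = U
Parts: {2, 4, 5}, {1, 8, 9}, {3, 6, 7}
Union of parts: {1, 2, 3, 4, 5, 6, 7, 8, 9}
U = {1, 2, 3, 4, 5, 6, 7, 8, 9}
All non-empty? True
Pairwise disjoint? True
Covers U? True

Yes, valid partition


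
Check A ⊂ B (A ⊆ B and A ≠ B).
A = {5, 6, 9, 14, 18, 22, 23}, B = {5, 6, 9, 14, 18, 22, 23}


A ⊂ B requires: A ⊆ B AND A ≠ B.
A ⊆ B? Yes
A = B? Yes
A = B, so A is not a PROPER subset.

No, A is not a proper subset of B


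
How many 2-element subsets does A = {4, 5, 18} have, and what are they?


|A| = 3, so A has C(3,2) = 3 subsets of size 2.
Enumerate by choosing 2 elements from A at a time:
{4, 5}, {4, 18}, {5, 18}

2-element subsets (3 total): {4, 5}, {4, 18}, {5, 18}


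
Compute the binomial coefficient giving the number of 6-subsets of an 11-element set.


C(n,k) = n! / (k!(n-k)!)
C(11,6) = 11! / (6!5!)
= 462

C(11,6) = 462


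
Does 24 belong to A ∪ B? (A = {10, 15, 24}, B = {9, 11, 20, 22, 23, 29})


A = {10, 15, 24}, B = {9, 11, 20, 22, 23, 29}
A ∪ B = all elements in A or B
A ∪ B = {9, 10, 11, 15, 20, 22, 23, 24, 29}
Checking if 24 ∈ A ∪ B
24 is in A ∪ B → True

24 ∈ A ∪ B


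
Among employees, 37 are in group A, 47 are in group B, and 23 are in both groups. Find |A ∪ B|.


|A ∪ B| = |A| + |B| - |A ∩ B|
= 37 + 47 - 23
= 61

|A ∪ B| = 61


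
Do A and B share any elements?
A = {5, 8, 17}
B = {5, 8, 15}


Disjoint means A ∩ B = ∅.
A ∩ B = {5, 8}
A ∩ B ≠ ∅, so A and B are NOT disjoint.

Yes — A and B share the element(s) of A ∩ B = {5, 8}, so they are not disjoint


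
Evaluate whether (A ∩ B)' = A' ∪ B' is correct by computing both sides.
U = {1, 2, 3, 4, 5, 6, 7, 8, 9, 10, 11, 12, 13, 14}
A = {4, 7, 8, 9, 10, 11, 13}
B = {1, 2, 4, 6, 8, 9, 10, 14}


LHS: A ∩ B = {4, 8, 9, 10}
(A ∩ B)' = U \ (A ∩ B) = {1, 2, 3, 5, 6, 7, 11, 12, 13, 14}
A' = {1, 2, 3, 5, 6, 12, 14}, B' = {3, 5, 7, 11, 12, 13}
Claimed RHS: A' ∪ B' = {1, 2, 3, 5, 6, 7, 11, 12, 13, 14}
Identity is VALID: LHS = RHS = {1, 2, 3, 5, 6, 7, 11, 12, 13, 14} ✓

Identity is valid. (A ∩ B)' = A' ∪ B' = {1, 2, 3, 5, 6, 7, 11, 12, 13, 14}


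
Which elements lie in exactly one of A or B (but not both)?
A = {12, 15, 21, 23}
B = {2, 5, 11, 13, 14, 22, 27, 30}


A △ B = (A \ B) ∪ (B \ A) = elements in exactly one of A or B
A \ B = {12, 15, 21, 23}
B \ A = {2, 5, 11, 13, 14, 22, 27, 30}
A △ B = {2, 5, 11, 12, 13, 14, 15, 21, 22, 23, 27, 30}

A △ B = {2, 5, 11, 12, 13, 14, 15, 21, 22, 23, 27, 30}


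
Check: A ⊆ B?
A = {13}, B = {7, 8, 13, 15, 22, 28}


A ⊆ B means every element of A is in B.
All elements of A are in B.
So A ⊆ B.

Yes, A ⊆ B


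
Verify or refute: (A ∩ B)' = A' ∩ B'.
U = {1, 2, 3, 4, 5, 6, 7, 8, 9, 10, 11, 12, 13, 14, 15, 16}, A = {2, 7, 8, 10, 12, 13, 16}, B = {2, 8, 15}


LHS: A ∩ B = {2, 8}
(A ∩ B)' = U \ (A ∩ B) = {1, 3, 4, 5, 6, 7, 9, 10, 11, 12, 13, 14, 15, 16}
A' = {1, 3, 4, 5, 6, 9, 11, 14, 15}, B' = {1, 3, 4, 5, 6, 7, 9, 10, 11, 12, 13, 14, 16}
Claimed RHS: A' ∩ B' = {1, 3, 4, 5, 6, 9, 11, 14}
Identity is INVALID: LHS = {1, 3, 4, 5, 6, 7, 9, 10, 11, 12, 13, 14, 15, 16} but the RHS claimed here equals {1, 3, 4, 5, 6, 9, 11, 14}. The correct form is (A ∩ B)' = A' ∪ B'.

Identity is invalid: (A ∩ B)' = {1, 3, 4, 5, 6, 7, 9, 10, 11, 12, 13, 14, 15, 16} but A' ∩ B' = {1, 3, 4, 5, 6, 9, 11, 14}. The correct De Morgan law is (A ∩ B)' = A' ∪ B'.


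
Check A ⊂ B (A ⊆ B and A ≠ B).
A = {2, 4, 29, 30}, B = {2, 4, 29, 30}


A ⊂ B requires: A ⊆ B AND A ≠ B.
A ⊆ B? Yes
A = B? Yes
A = B, so A is not a PROPER subset.

No, A is not a proper subset of B


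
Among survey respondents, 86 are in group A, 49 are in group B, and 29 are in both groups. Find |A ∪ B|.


|A ∪ B| = |A| + |B| - |A ∩ B|
= 86 + 49 - 29
= 106

|A ∪ B| = 106


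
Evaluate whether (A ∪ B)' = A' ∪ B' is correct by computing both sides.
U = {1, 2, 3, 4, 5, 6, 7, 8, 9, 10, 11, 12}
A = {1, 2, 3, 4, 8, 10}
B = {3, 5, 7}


LHS: A ∪ B = {1, 2, 3, 4, 5, 7, 8, 10}
(A ∪ B)' = U \ (A ∪ B) = {6, 9, 11, 12}
A' = {5, 6, 7, 9, 11, 12}, B' = {1, 2, 4, 6, 8, 9, 10, 11, 12}
Claimed RHS: A' ∪ B' = {1, 2, 4, 5, 6, 7, 8, 9, 10, 11, 12}
Identity is INVALID: LHS = {6, 9, 11, 12} but the RHS claimed here equals {1, 2, 4, 5, 6, 7, 8, 9, 10, 11, 12}. The correct form is (A ∪ B)' = A' ∩ B'.

Identity is invalid: (A ∪ B)' = {6, 9, 11, 12} but A' ∪ B' = {1, 2, 4, 5, 6, 7, 8, 9, 10, 11, 12}. The correct De Morgan law is (A ∪ B)' = A' ∩ B'.


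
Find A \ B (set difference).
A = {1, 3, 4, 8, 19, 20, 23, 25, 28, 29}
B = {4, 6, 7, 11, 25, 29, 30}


A \ B = elements in A but not in B
A = {1, 3, 4, 8, 19, 20, 23, 25, 28, 29}
B = {4, 6, 7, 11, 25, 29, 30}
Remove from A any elements in B
A \ B = {1, 3, 8, 19, 20, 23, 28}

A \ B = {1, 3, 8, 19, 20, 23, 28}


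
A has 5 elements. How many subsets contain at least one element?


Total subsets = 2^n = 2^5 = 32
Non-empty subsets exclude the empty set: 2^n - 1
= 32 - 1
= 31

Number of non-empty subsets = 31


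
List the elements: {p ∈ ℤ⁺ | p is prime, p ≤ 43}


Checking each candidate:
Condition: primes ≤ 43
Result = {2, 3, 5, 7, 11, 13, 17, 19, 23, 29, 31, 37, 41, 43}

{2, 3, 5, 7, 11, 13, 17, 19, 23, 29, 31, 37, 41, 43}


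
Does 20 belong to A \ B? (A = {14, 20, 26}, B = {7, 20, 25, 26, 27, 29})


A = {14, 20, 26}, B = {7, 20, 25, 26, 27, 29}
A \ B = elements in A but not in B
A \ B = {14}
Checking if 20 ∈ A \ B
20 is not in A \ B → False

20 ∉ A \ B


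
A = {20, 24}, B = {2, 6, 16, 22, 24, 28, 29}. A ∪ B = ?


A ∪ B = all elements in A or B (or both)
A = {20, 24}
B = {2, 6, 16, 22, 24, 28, 29}
A ∪ B = {2, 6, 16, 20, 22, 24, 28, 29}

A ∪ B = {2, 6, 16, 20, 22, 24, 28, 29}


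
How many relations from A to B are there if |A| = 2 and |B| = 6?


A relation from A to B is any subset of A × B.
|A × B| = 2 × 6 = 12
# relations = 2^|A × B| = 2^12 = 4096

Number of relations = 4096


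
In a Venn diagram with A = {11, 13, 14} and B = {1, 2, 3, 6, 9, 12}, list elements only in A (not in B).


A = {11, 13, 14}
B = {1, 2, 3, 6, 9, 12}
Region: only in A (not in B)
Elements: {11, 13, 14}

Elements only in A (not in B): {11, 13, 14}


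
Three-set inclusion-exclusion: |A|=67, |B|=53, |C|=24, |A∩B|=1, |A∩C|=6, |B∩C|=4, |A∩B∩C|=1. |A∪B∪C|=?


|A∪B∪C| = |A|+|B|+|C| - |A∩B|-|A∩C|-|B∩C| + |A∩B∩C|
= 67+53+24 - 1-6-4 + 1
= 144 - 11 + 1
= 134

|A ∪ B ∪ C| = 134


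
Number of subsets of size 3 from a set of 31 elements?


C(n,k) = n! / (k!(n-k)!)
C(31,3) = 31! / (3!28!)
= 4495

C(31,3) = 4495


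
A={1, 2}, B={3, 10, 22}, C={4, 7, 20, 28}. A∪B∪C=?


A ∪ B = {1, 2, 3, 10, 22}
(A ∪ B) ∪ C = {1, 2, 3, 4, 7, 10, 20, 22, 28}

A ∪ B ∪ C = {1, 2, 3, 4, 7, 10, 20, 22, 28}


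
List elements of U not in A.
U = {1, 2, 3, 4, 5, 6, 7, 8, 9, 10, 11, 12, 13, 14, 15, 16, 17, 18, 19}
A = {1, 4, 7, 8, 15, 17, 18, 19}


Aᶜ = U \ A = elements in U but not in A
U = {1, 2, 3, 4, 5, 6, 7, 8, 9, 10, 11, 12, 13, 14, 15, 16, 17, 18, 19}
A = {1, 4, 7, 8, 15, 17, 18, 19}
Aᶜ = {2, 3, 5, 6, 9, 10, 11, 12, 13, 14, 16}

Aᶜ = {2, 3, 5, 6, 9, 10, 11, 12, 13, 14, 16}


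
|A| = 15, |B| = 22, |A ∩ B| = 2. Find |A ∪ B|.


|A ∪ B| = |A| + |B| - |A ∩ B|
= 15 + 22 - 2
= 35

|A ∪ B| = 35


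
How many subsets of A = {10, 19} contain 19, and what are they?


A subset of A contains 19 iff the remaining 1 elements form any subset of A \ {19}.
Count: 2^(n-1) = 2^1 = 2
Subsets containing 19: {19}, {10, 19}

Subsets containing 19 (2 total): {19}, {10, 19}


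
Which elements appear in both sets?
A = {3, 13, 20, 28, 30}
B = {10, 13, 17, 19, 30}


A ∩ B = elements in both A and B
A = {3, 13, 20, 28, 30}
B = {10, 13, 17, 19, 30}
A ∩ B = {13, 30}

A ∩ B = {13, 30}


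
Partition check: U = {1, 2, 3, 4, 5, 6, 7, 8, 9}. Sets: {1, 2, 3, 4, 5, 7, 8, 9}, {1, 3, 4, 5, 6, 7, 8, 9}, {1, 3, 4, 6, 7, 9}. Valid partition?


A partition requires: (1) non-empty parts, (2) pairwise disjoint, (3) union = U
Parts: {1, 2, 3, 4, 5, 7, 8, 9}, {1, 3, 4, 5, 6, 7, 8, 9}, {1, 3, 4, 6, 7, 9}
Union of parts: {1, 2, 3, 4, 5, 6, 7, 8, 9}
U = {1, 2, 3, 4, 5, 6, 7, 8, 9}
All non-empty? True
Pairwise disjoint? False
Covers U? True

No, not a valid partition


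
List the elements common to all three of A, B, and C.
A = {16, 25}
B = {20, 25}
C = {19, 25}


A ∩ B = {25}
(A ∩ B) ∩ C = {25}

A ∩ B ∩ C = {25}


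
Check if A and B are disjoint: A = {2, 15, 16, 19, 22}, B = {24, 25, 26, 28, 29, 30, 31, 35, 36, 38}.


Disjoint means A ∩ B = ∅.
A ∩ B = ∅
A ∩ B = ∅, so A and B are disjoint.

Yes, A and B are disjoint


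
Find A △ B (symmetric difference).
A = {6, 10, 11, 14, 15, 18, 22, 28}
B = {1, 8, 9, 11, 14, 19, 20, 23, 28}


A △ B = (A \ B) ∪ (B \ A) = elements in exactly one of A or B
A \ B = {6, 10, 15, 18, 22}
B \ A = {1, 8, 9, 19, 20, 23}
A △ B = {1, 6, 8, 9, 10, 15, 18, 19, 20, 22, 23}

A △ B = {1, 6, 8, 9, 10, 15, 18, 19, 20, 22, 23}


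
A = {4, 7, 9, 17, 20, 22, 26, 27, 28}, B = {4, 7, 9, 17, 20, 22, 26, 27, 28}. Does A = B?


Two sets are equal iff they have exactly the same elements.
A = {4, 7, 9, 17, 20, 22, 26, 27, 28}
B = {4, 7, 9, 17, 20, 22, 26, 27, 28}
Same elements → A = B

Yes, A = B


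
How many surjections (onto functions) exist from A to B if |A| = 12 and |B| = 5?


n = |A| = 12, k = |B| = 5. Surjections via inclusion-exclusion:
S(n,k) = Σ(-1)^i × C(k,i) × (k-i)^n, i=0 to k
i=0: (-1)^0×C(5,0)×5^12 = 244140625
i=1: (-1)^1×C(5,1)×4^12 = -83886080
i=2: (-1)^2×C(5,2)×3^12 = 5314410
i=3: (-1)^3×C(5,3)×2^12 = -40960
i=4: (-1)^4×C(5,4)×1^12 = 5
i=5: (-1)^5×C(5,5)×0^12 = 0
Total = 165528000

Number of surjections = 165528000


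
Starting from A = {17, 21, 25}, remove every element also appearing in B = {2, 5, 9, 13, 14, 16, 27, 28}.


A \ B = elements in A but not in B
A = {17, 21, 25}
B = {2, 5, 9, 13, 14, 16, 27, 28}
Remove from A any elements in B
A \ B = {17, 21, 25}

A \ B = {17, 21, 25}


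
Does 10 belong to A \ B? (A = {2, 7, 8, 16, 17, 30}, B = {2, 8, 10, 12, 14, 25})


A = {2, 7, 8, 16, 17, 30}, B = {2, 8, 10, 12, 14, 25}
A \ B = elements in A but not in B
A \ B = {7, 16, 17, 30}
Checking if 10 ∈ A \ B
10 is not in A \ B → False

10 ∉ A \ B


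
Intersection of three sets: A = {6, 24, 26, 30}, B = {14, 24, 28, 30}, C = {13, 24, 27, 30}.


A ∩ B = {24, 30}
(A ∩ B) ∩ C = {24, 30}

A ∩ B ∩ C = {24, 30}


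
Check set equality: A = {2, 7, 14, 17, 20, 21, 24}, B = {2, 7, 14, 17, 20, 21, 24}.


Two sets are equal iff they have exactly the same elements.
A = {2, 7, 14, 17, 20, 21, 24}
B = {2, 7, 14, 17, 20, 21, 24}
Same elements → A = B

Yes, A = B


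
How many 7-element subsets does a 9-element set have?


C(n,k) = n! / (k!(n-k)!)
C(9,7) = 9! / (7!2!)
= 36

C(9,7) = 36


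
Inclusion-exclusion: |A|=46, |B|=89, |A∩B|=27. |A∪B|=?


|A ∪ B| = |A| + |B| - |A ∩ B|
= 46 + 89 - 27
= 108

|A ∪ B| = 108


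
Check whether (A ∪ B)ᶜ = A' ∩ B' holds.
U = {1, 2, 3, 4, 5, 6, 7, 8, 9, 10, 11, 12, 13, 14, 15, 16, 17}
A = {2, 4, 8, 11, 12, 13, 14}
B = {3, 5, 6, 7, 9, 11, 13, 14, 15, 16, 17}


LHS: A ∪ B = {2, 3, 4, 5, 6, 7, 8, 9, 11, 12, 13, 14, 15, 16, 17}
(A ∪ B)' = U \ (A ∪ B) = {1, 10}
A' = {1, 3, 5, 6, 7, 9, 10, 15, 16, 17}, B' = {1, 2, 4, 8, 10, 12}
Claimed RHS: A' ∩ B' = {1, 10}
Identity is VALID: LHS = RHS = {1, 10} ✓

Identity is valid. (A ∪ B)' = A' ∩ B' = {1, 10}


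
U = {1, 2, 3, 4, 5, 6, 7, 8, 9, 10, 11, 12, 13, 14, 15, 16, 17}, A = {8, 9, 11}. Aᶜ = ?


Aᶜ = U \ A = elements in U but not in A
U = {1, 2, 3, 4, 5, 6, 7, 8, 9, 10, 11, 12, 13, 14, 15, 16, 17}
A = {8, 9, 11}
Aᶜ = {1, 2, 3, 4, 5, 6, 7, 10, 12, 13, 14, 15, 16, 17}

Aᶜ = {1, 2, 3, 4, 5, 6, 7, 10, 12, 13, 14, 15, 16, 17}


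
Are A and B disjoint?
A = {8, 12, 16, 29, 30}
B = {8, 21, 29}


Disjoint means A ∩ B = ∅.
A ∩ B = {8, 29}
A ∩ B ≠ ∅, so A and B are NOT disjoint.

No, A and B are not disjoint (A ∩ B = {8, 29})


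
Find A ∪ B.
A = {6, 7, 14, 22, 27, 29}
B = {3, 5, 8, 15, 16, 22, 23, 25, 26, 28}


A ∪ B = all elements in A or B (or both)
A = {6, 7, 14, 22, 27, 29}
B = {3, 5, 8, 15, 16, 22, 23, 25, 26, 28}
A ∪ B = {3, 5, 6, 7, 8, 14, 15, 16, 22, 23, 25, 26, 27, 28, 29}

A ∪ B = {3, 5, 6, 7, 8, 14, 15, 16, 22, 23, 25, 26, 27, 28, 29}


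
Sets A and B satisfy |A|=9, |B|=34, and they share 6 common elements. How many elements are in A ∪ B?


|A ∪ B| = |A| + |B| - |A ∩ B|
= 9 + 34 - 6
= 37

|A ∪ B| = 37


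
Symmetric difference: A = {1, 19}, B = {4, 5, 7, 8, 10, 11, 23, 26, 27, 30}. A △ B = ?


A △ B = (A \ B) ∪ (B \ A) = elements in exactly one of A or B
A \ B = {1, 19}
B \ A = {4, 5, 7, 8, 10, 11, 23, 26, 27, 30}
A △ B = {1, 4, 5, 7, 8, 10, 11, 19, 23, 26, 27, 30}

A △ B = {1, 4, 5, 7, 8, 10, 11, 19, 23, 26, 27, 30}


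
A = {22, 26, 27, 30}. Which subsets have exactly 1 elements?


|A| = 4, so A has C(4,1) = 4 subsets of size 1.
Enumerate by choosing 1 elements from A at a time:
{22}, {26}, {27}, {30}

1-element subsets (4 total): {22}, {26}, {27}, {30}


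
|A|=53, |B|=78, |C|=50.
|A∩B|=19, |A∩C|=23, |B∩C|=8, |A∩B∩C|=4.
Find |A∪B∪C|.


|A∪B∪C| = |A|+|B|+|C| - |A∩B|-|A∩C|-|B∩C| + |A∩B∩C|
= 53+78+50 - 19-23-8 + 4
= 181 - 50 + 4
= 135

|A ∪ B ∪ C| = 135


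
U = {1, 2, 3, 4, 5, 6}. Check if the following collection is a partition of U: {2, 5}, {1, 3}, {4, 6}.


A partition requires: (1) non-empty parts, (2) pairwise disjoint, (3) union = U
Parts: {2, 5}, {1, 3}, {4, 6}
Union of parts: {1, 2, 3, 4, 5, 6}
U = {1, 2, 3, 4, 5, 6}
All non-empty? True
Pairwise disjoint? True
Covers U? True

Yes, valid partition


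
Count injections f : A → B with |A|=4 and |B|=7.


An injection sends each of |A| = 4 inputs to a distinct output in B.
# injections = |B|·(|B|-1)·…·(|B|-|A|+1) = 7! / (7 - 4)!
= 7 × 6 × 5 × 4
= 840

Number of injections = 840


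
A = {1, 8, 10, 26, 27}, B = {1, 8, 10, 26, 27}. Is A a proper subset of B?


A ⊂ B requires: A ⊆ B AND A ≠ B.
A ⊆ B? Yes
A = B? Yes
A = B, so A is not a PROPER subset.

No, A is not a proper subset of B


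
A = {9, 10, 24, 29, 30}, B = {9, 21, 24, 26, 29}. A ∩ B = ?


A ∩ B = elements in both A and B
A = {9, 10, 24, 29, 30}
B = {9, 21, 24, 26, 29}
A ∩ B = {9, 24, 29}

A ∩ B = {9, 24, 29}


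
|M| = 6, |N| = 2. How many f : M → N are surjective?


n = |M| = 6, k = |N| = 2. Surjections via inclusion-exclusion:
S(n,k) = Σ(-1)^i × C(k,i) × (k-i)^n, i=0 to k
i=0: (-1)^0×C(2,0)×2^6 = 64
i=1: (-1)^1×C(2,1)×1^6 = -2
i=2: (-1)^2×C(2,2)×0^6 = 0
Total = 62

Number of surjections = 62


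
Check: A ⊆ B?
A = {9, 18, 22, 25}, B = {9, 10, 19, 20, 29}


A ⊆ B means every element of A is in B.
Elements in A not in B: {18, 22, 25}
So A ⊄ B.

No, A ⊄ B


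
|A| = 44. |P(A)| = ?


Number of subsets = 2^n
= 2^44
= 17592186044416

|P(A)| = 17592186044416


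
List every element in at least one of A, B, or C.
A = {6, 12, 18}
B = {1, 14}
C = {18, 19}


A ∪ B = {1, 6, 12, 14, 18}
(A ∪ B) ∪ C = {1, 6, 12, 14, 18, 19}

A ∪ B ∪ C = {1, 6, 12, 14, 18, 19}


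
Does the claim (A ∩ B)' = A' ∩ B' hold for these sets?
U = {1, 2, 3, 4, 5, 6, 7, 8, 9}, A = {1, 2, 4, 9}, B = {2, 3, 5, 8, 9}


LHS: A ∩ B = {2, 9}
(A ∩ B)' = U \ (A ∩ B) = {1, 3, 4, 5, 6, 7, 8}
A' = {3, 5, 6, 7, 8}, B' = {1, 4, 6, 7}
Claimed RHS: A' ∩ B' = {6, 7}
Identity is INVALID: LHS = {1, 3, 4, 5, 6, 7, 8} but the RHS claimed here equals {6, 7}. The correct form is (A ∩ B)' = A' ∪ B'.

Identity is invalid: (A ∩ B)' = {1, 3, 4, 5, 6, 7, 8} but A' ∩ B' = {6, 7}. The correct De Morgan law is (A ∩ B)' = A' ∪ B'.


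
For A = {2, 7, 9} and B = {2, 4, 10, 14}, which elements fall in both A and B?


A = {2, 7, 9}
B = {2, 4, 10, 14}
Region: in both A and B
Elements: {2}

Elements in both A and B: {2}


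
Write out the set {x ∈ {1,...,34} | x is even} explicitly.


Checking each candidate:
Condition: even numbers in {1,...,34}
Result = {2, 4, 6, 8, 10, 12, 14, 16, 18, 20, 22, 24, 26, 28, 30, 32, 34}

{2, 4, 6, 8, 10, 12, 14, 16, 18, 20, 22, 24, 26, 28, 30, 32, 34}


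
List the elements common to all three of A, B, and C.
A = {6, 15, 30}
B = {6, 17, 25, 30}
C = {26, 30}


A ∩ B = {6, 30}
(A ∩ B) ∩ C = {30}

A ∩ B ∩ C = {30}


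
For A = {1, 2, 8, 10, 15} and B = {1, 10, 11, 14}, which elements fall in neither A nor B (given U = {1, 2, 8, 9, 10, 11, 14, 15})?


A = {1, 2, 8, 10, 15}
B = {1, 10, 11, 14}
Region: in neither A nor B (given U = {1, 2, 8, 9, 10, 11, 14, 15})
Elements: {9}

Elements in neither A nor B (given U = {1, 2, 8, 9, 10, 11, 14, 15}): {9}


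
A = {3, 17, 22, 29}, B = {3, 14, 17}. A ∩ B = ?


A ∩ B = elements in both A and B
A = {3, 17, 22, 29}
B = {3, 14, 17}
A ∩ B = {3, 17}

A ∩ B = {3, 17}


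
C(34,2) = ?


C(n,k) = n! / (k!(n-k)!)
C(34,2) = 34! / (2!32!)
= 561

C(34,2) = 561


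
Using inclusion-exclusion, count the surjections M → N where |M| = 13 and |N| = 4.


n = |M| = 13, k = |N| = 4. Surjections via inclusion-exclusion:
S(n,k) = Σ(-1)^i × C(k,i) × (k-i)^n, i=0 to k
i=0: (-1)^0×C(4,0)×4^13 = 67108864
i=1: (-1)^1×C(4,1)×3^13 = -6377292
i=2: (-1)^2×C(4,2)×2^13 = 49152
i=3: (-1)^3×C(4,3)×1^13 = -4
i=4: (-1)^4×C(4,4)×0^13 = 0
Total = 60780720

Number of surjections = 60780720


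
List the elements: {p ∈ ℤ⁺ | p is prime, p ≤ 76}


Checking each candidate:
Condition: primes ≤ 76
Result = {2, 3, 5, 7, 11, 13, 17, 19, 23, 29, 31, 37, 41, 43, 47, 53, 59, 61, 67, 71, 73}

{2, 3, 5, 7, 11, 13, 17, 19, 23, 29, 31, 37, 41, 43, 47, 53, 59, 61, 67, 71, 73}


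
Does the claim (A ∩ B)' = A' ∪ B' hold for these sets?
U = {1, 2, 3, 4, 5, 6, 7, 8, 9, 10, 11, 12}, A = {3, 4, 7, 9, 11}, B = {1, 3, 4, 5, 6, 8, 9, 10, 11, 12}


LHS: A ∩ B = {3, 4, 9, 11}
(A ∩ B)' = U \ (A ∩ B) = {1, 2, 5, 6, 7, 8, 10, 12}
A' = {1, 2, 5, 6, 8, 10, 12}, B' = {2, 7}
Claimed RHS: A' ∪ B' = {1, 2, 5, 6, 7, 8, 10, 12}
Identity is VALID: LHS = RHS = {1, 2, 5, 6, 7, 8, 10, 12} ✓

Identity is valid. (A ∩ B)' = A' ∪ B' = {1, 2, 5, 6, 7, 8, 10, 12}


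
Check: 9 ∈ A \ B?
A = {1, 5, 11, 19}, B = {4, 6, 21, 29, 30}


A = {1, 5, 11, 19}, B = {4, 6, 21, 29, 30}
A \ B = elements in A but not in B
A \ B = {1, 5, 11, 19}
Checking if 9 ∈ A \ B
9 is not in A \ B → False

9 ∉ A \ B


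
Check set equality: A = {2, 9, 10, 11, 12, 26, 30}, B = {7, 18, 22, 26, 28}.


Two sets are equal iff they have exactly the same elements.
A = {2, 9, 10, 11, 12, 26, 30}
B = {7, 18, 22, 26, 28}
Differences: {2, 7, 9, 10, 11, 12, 18, 22, 28, 30}
A ≠ B

No, A ≠ B


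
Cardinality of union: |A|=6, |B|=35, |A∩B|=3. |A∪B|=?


|A ∪ B| = |A| + |B| - |A ∩ B|
= 6 + 35 - 3
= 38

|A ∪ B| = 38


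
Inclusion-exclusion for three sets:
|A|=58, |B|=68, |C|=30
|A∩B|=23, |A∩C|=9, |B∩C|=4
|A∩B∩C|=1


|A∪B∪C| = |A|+|B|+|C| - |A∩B|-|A∩C|-|B∩C| + |A∩B∩C|
= 58+68+30 - 23-9-4 + 1
= 156 - 36 + 1
= 121

|A ∪ B ∪ C| = 121


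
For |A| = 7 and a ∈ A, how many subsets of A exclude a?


Subsets of A avoiding a are subsets of A \ {a}, which has 6 elements.
Count = 2^(n-1) = 2^6
= 64

Number of subsets avoiding a = 64


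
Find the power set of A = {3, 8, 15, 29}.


|A| = 4, so |P(A)| = 2^4 = 16
Enumerate subsets by cardinality (0 to 4):
∅, {3}, {8}, {15}, {29}, {3, 8}, {3, 15}, {3, 29}, {8, 15}, {8, 29}, {15, 29}, {3, 8, 15}, {3, 8, 29}, {3, 15, 29}, {8, 15, 29}, {3, 8, 15, 29}

P(A) has 16 subsets: ∅, {3}, {8}, {15}, {29}, {3, 8}, {3, 15}, {3, 29}, {8, 15}, {8, 29}, {15, 29}, {3, 8, 15}, {3, 8, 29}, {3, 15, 29}, {8, 15, 29}, {3, 8, 15, 29}


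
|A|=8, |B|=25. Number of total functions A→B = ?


Each of |A| = 8 inputs maps to any of |B| = 25 outputs.
# functions = |B|^|A| = 25^8
= 152587890625

Number of functions = 152587890625


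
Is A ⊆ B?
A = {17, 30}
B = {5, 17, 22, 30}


A ⊆ B means every element of A is in B.
All elements of A are in B.
So A ⊆ B.

Yes, A ⊆ B


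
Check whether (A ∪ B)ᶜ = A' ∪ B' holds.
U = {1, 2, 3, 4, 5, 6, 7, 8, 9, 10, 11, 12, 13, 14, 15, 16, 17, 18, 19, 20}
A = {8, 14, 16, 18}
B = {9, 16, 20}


LHS: A ∪ B = {8, 9, 14, 16, 18, 20}
(A ∪ B)' = U \ (A ∪ B) = {1, 2, 3, 4, 5, 6, 7, 10, 11, 12, 13, 15, 17, 19}
A' = {1, 2, 3, 4, 5, 6, 7, 9, 10, 11, 12, 13, 15, 17, 19, 20}, B' = {1, 2, 3, 4, 5, 6, 7, 8, 10, 11, 12, 13, 14, 15, 17, 18, 19}
Claimed RHS: A' ∪ B' = {1, 2, 3, 4, 5, 6, 7, 8, 9, 10, 11, 12, 13, 14, 15, 17, 18, 19, 20}
Identity is INVALID: LHS = {1, 2, 3, 4, 5, 6, 7, 10, 11, 12, 13, 15, 17, 19} but the RHS claimed here equals {1, 2, 3, 4, 5, 6, 7, 8, 9, 10, 11, 12, 13, 14, 15, 17, 18, 19, 20}. The correct form is (A ∪ B)' = A' ∩ B'.

Identity is invalid: (A ∪ B)' = {1, 2, 3, 4, 5, 6, 7, 10, 11, 12, 13, 15, 17, 19} but A' ∪ B' = {1, 2, 3, 4, 5, 6, 7, 8, 9, 10, 11, 12, 13, 14, 15, 17, 18, 19, 20}. The correct De Morgan law is (A ∪ B)' = A' ∩ B'.


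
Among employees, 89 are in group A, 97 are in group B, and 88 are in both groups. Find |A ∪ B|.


|A ∪ B| = |A| + |B| - |A ∩ B|
= 89 + 97 - 88
= 98

|A ∪ B| = 98


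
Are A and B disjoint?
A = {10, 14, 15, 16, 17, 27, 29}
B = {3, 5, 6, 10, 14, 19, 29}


Disjoint means A ∩ B = ∅.
A ∩ B = {10, 14, 29}
A ∩ B ≠ ∅, so A and B are NOT disjoint.

No, A and B are not disjoint (A ∩ B = {10, 14, 29})


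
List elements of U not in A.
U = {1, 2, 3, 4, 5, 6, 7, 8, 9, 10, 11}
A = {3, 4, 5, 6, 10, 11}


Aᶜ = U \ A = elements in U but not in A
U = {1, 2, 3, 4, 5, 6, 7, 8, 9, 10, 11}
A = {3, 4, 5, 6, 10, 11}
Aᶜ = {1, 2, 7, 8, 9}

Aᶜ = {1, 2, 7, 8, 9}


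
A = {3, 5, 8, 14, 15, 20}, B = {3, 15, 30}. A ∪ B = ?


A ∪ B = all elements in A or B (or both)
A = {3, 5, 8, 14, 15, 20}
B = {3, 15, 30}
A ∪ B = {3, 5, 8, 14, 15, 20, 30}

A ∪ B = {3, 5, 8, 14, 15, 20, 30}


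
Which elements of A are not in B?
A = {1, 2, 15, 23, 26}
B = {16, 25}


A \ B = elements in A but not in B
A = {1, 2, 15, 23, 26}
B = {16, 25}
Remove from A any elements in B
A \ B = {1, 2, 15, 23, 26}

A \ B = {1, 2, 15, 23, 26}


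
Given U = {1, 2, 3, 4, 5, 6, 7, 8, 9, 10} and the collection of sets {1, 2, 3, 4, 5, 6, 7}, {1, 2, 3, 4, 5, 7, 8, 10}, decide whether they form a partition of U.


A partition requires: (1) non-empty parts, (2) pairwise disjoint, (3) union = U
Parts: {1, 2, 3, 4, 5, 6, 7}, {1, 2, 3, 4, 5, 7, 8, 10}
Union of parts: {1, 2, 3, 4, 5, 6, 7, 8, 10}
U = {1, 2, 3, 4, 5, 6, 7, 8, 9, 10}
All non-empty? True
Pairwise disjoint? False
Covers U? False

No, not a valid partition


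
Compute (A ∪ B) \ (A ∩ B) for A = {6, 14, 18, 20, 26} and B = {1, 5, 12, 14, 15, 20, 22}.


A △ B = (A \ B) ∪ (B \ A) = elements in exactly one of A or B
A \ B = {6, 18, 26}
B \ A = {1, 5, 12, 15, 22}
A △ B = {1, 5, 6, 12, 15, 18, 22, 26}

A △ B = {1, 5, 6, 12, 15, 18, 22, 26}


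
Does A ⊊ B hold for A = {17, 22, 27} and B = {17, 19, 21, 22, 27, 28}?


A ⊂ B requires: A ⊆ B AND A ≠ B.
A ⊆ B? Yes
A = B? No
A ⊂ B: Yes (A is a proper subset of B)

Yes, A ⊂ B


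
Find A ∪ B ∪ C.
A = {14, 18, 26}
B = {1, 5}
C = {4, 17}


A ∪ B = {1, 5, 14, 18, 26}
(A ∪ B) ∪ C = {1, 4, 5, 14, 17, 18, 26}

A ∪ B ∪ C = {1, 4, 5, 14, 17, 18, 26}


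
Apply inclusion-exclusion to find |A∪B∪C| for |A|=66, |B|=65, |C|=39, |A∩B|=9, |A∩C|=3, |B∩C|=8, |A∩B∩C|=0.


|A∪B∪C| = |A|+|B|+|C| - |A∩B|-|A∩C|-|B∩C| + |A∩B∩C|
= 66+65+39 - 9-3-8 + 0
= 170 - 20 + 0
= 150

|A ∪ B ∪ C| = 150


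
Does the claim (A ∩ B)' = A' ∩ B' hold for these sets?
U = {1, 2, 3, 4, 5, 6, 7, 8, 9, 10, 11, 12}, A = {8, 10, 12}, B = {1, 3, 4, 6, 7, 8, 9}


LHS: A ∩ B = {8}
(A ∩ B)' = U \ (A ∩ B) = {1, 2, 3, 4, 5, 6, 7, 9, 10, 11, 12}
A' = {1, 2, 3, 4, 5, 6, 7, 9, 11}, B' = {2, 5, 10, 11, 12}
Claimed RHS: A' ∩ B' = {2, 5, 11}
Identity is INVALID: LHS = {1, 2, 3, 4, 5, 6, 7, 9, 10, 11, 12} but the RHS claimed here equals {2, 5, 11}. The correct form is (A ∩ B)' = A' ∪ B'.

Identity is invalid: (A ∩ B)' = {1, 2, 3, 4, 5, 6, 7, 9, 10, 11, 12} but A' ∩ B' = {2, 5, 11}. The correct De Morgan law is (A ∩ B)' = A' ∪ B'.
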